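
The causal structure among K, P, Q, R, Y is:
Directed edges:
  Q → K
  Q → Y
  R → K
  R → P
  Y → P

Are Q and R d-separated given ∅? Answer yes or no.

Yes — Q ⊥ R | ∅.

Bayes-Ball from Q | ∅ reaches {K,P,Y}.
R ∉ reach(Q|∅) ⇒ Q ⊥ R | ∅.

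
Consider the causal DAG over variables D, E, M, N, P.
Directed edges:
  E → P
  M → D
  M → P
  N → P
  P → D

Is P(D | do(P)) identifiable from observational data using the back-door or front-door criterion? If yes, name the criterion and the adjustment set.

desc(P)\{P}={D}; candidates ⊆ {E,M,N}.
size 0: {}; under {} P still reaches {D,E,M,N} ∋ D.
{M}: P⊥D given {M} in G with P→· removed — back-door holds.
P(D|do(P)) = Σ_{M} P(D|P,M)·P(M).

P(D|do(P)): backdoor, adjust for {M}.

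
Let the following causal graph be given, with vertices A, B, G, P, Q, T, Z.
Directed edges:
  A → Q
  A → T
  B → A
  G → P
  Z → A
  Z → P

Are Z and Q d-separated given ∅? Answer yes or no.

No — Z and Q are d-connected given ∅.

Bayes-Ball from Z | ∅ reaches {A,P,Q,T}.
Q ∈ reach(Z|∅) ⇒ Z ⊥̸ Q | ∅.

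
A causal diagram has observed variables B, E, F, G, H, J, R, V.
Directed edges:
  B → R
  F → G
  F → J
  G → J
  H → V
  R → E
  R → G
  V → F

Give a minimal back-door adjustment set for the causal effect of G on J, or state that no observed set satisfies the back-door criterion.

desc(G)\{G}={J}; candidates ⊆ {B,E,F,H,R,V}.
size 0: {}; under {} G still reaches {B,E,F,H,J,R,V} ∋ J.
{F}: G⊥J given {F} in G with G→· removed — back-door holds.

G→J: minimal back-door set {F}.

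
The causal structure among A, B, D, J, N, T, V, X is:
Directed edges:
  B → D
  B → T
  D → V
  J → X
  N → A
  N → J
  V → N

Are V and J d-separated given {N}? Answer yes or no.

Bayes-Ball from V | {N} reaches {B,D,T}.
J ∉ reach(V|{N}) ⇒ V ⊥ J | {N}.

Yes — V ⊥ J | {N}.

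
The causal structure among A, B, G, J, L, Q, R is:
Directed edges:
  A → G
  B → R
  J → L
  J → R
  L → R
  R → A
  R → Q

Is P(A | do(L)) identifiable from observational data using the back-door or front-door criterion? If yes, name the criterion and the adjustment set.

P(A|do(L)): backdoor, adjust for {J}.

desc(L)\{L}={A,G,Q,R}; candidates ⊆ {B,J}.
size 0: {}; under {} L still reaches {A,G,J,Q,R} ∋ A.
{J}: L⊥A given {J} in G with L→· removed — back-door holds.
P(A|do(L)) = Σ_{J} P(A|L,J)·P(J).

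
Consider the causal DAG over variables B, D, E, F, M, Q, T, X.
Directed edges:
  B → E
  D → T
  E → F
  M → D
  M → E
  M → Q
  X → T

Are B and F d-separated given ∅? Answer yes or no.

Bayes-Ball from B | ∅ reaches {E,F}.
F ∈ reach(B|∅) ⇒ B ⊥̸ F | ∅.

No — B and F are d-connected given ∅.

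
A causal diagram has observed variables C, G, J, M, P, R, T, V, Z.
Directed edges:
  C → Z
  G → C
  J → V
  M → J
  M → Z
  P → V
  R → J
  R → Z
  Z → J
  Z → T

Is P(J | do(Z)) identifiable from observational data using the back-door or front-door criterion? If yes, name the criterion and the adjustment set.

P(J|do(Z)): backdoor, adjust for {M, R}.

desc(Z)\{Z}={J,T,V}; candidates ⊆ {C,G,M,P,R}.
size 0: {}; under {} Z still reaches {C,G,J,M,R,V} ∋ J.
size 1: {C}, {G}, {M} …(+2); under {C} Z still reaches {J,M,R,V} ∋ J.
{M,R}: Z⊥J given {M,R} in G with Z→· removed — back-door holds.
P(J|do(Z)) = Σ_{M,R} P(J|Z,M,R)·P(M,R).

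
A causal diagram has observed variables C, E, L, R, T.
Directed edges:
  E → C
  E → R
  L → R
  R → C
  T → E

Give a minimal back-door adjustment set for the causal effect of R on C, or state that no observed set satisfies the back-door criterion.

desc(R)\{R}={C}; candidates ⊆ {E,L,T}.
size 0: {}; under {} R still reaches {C,E,L,T} ∋ C.
{E}: R⊥C given {E} in G with R→· removed — back-door holds.

R→C: minimal back-door set {E}.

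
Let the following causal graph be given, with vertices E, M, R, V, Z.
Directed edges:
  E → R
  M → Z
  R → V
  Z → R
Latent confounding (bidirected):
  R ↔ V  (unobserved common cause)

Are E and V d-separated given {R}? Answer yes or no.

Bayes-Ball from E | {R} reaches {M,V,Z}.
V ∈ reach(E|{R}) ⇒ E ⊥̸ V | {R}.

No — E and V are d-connected given {R}.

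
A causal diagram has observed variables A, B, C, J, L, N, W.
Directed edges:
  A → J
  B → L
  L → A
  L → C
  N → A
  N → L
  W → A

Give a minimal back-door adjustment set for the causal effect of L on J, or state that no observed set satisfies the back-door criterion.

desc(L)\{L}={A,C,J}; candidates ⊆ {B,N,W}.
size 0: {}; under {} L still reaches {A,B,J,N} ∋ J.
{N}: L⊥J given {N} in G with L→· removed — back-door holds.

L→J: minimal back-door set {N}.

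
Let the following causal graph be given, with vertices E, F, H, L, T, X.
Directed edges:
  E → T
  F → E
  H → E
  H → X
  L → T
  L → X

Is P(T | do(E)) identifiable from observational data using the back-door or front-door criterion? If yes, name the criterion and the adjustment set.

P(T|do(E)): backdoor, adjust for ∅.

desc(E)\{E}={T}; candidates ⊆ {F,H,L,X}.
∅: E⊥T given ∅ in G with E→· removed — back-door holds.
P(T|do(E)) = P(T|E) — no adjustment needed.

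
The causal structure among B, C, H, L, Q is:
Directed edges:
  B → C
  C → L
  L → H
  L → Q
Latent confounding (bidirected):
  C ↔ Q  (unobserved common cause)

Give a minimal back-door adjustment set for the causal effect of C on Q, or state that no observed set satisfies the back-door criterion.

desc(C)\{C}={H,L,Q}; candidates ⊆ {B}.
C↔Q: latent back-door arc(s) into C.
size 0: {}; under {} C still reaches {B,Q} ∋ Q.
size 1: {B}; under {B} C still reaches {Q} ∋ Q.
C↔Q cannot be blocked by any observed set — no back-door set.

C→Q: no observed back-door set.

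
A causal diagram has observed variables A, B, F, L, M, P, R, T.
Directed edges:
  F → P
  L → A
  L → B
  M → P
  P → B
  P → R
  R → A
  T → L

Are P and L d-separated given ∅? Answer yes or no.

Yes — P ⊥ L | ∅.

Bayes-Ball from P | ∅ reaches {A,B,F,M,R}.
L ∉ reach(P|∅) ⇒ P ⊥ L | ∅.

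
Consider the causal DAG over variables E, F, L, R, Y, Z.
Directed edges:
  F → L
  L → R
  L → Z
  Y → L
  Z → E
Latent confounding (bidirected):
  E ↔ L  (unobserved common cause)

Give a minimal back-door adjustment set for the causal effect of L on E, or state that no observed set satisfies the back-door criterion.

L→E: no observed back-door set.

desc(L)\{L}={E,R,Z}; candidates ⊆ {F,Y}.
L↔E: latent back-door arc(s) into L.
size 0: {}; under {} L still reaches {E,F,Y} ∋ E.
size 1: {F}, {Y}; under {F} L still reaches {E,Y} ∋ E.
size 2: {F,Y}; under {F,Y} L still reaches {E} ∋ E.
L↔E cannot be blocked by any observed set — no back-door set.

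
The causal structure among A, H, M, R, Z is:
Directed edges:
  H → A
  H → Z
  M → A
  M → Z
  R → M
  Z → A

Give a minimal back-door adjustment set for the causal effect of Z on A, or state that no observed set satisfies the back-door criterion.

desc(Z)\{Z}={A}; candidates ⊆ {H,M,R}.
size 0: {}; under {} Z still reaches {A,H,M,R} ∋ A.
size 1: {H}, {M}, {R}; under {H} Z still reaches {A,M,R} ∋ A.
{H,M}: Z⊥A given {H,M} in G with Z→· removed — back-door holds.

Z→A: minimal back-door set {H, M}.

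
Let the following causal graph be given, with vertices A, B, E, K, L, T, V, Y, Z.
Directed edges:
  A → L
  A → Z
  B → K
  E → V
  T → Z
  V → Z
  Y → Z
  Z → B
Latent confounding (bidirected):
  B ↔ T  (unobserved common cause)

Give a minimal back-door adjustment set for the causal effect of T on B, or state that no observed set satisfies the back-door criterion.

T→B: no observed back-door set.

desc(T)\{T}={B,K,Z}; candidates ⊆ {A,E,L,V,Y}.
T↔B: latent back-door arc(s) into T.
size 0: {}; under {} T still reaches {B,K} ∋ B.
size 1: {A}, {E}, {L} …(+2); under {A} T still reaches {B,K} ∋ B.
size 2: {A,E}, {A,L}, {A,V} …(+7); under {A,E} T still reaches {B,K} ∋ B.
T↔B cannot be blocked by any observed set — no back-door set.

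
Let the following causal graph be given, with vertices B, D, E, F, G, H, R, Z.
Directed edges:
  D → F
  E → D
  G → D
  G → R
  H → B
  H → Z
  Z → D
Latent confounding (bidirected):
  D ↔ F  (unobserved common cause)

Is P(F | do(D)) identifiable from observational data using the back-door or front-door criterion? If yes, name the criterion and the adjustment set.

desc(D)\{D}={F}; candidates ⊆ {B,E,G,H,R,Z}.
D↔F: latent back-door arc(s) into D.
size 0: {}; under {} D still reaches {B,E,F,G,H,R,Z} ∋ F.
size 1: {B}, {E}, {G} …(+3); under {B} D still reaches {E,F,G,H,R,Z} ∋ F.
size 2: {B,E}, {B,G}, {B,H} …(+12); under {B,E} D still reaches {F,G,H,R,Z} ∋ F.
D↔F cannot be blocked by any observed set — no back-door set.
No mediator lies on a directed D→…→F path.
Neither criterion identifies P(F|do(D)) in this graph.

P(F|do(D)): not identifiable (no BD/FD set).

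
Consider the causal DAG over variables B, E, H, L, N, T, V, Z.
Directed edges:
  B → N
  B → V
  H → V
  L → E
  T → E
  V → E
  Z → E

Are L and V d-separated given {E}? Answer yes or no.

Bayes-Ball from L | {E} reaches {B,H,N,T,V,Z}.
V ∈ reach(L|{E}) ⇒ L ⊥̸ V | {E}.

No — L and V are d-connected given {E}.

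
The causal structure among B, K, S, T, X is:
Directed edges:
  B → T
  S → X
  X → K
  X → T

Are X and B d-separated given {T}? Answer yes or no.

No — X and B are d-connected given {T}.

Bayes-Ball from X | {T} reaches {B,K,S}.
B ∈ reach(X|{T}) ⇒ X ⊥̸ B | {T}.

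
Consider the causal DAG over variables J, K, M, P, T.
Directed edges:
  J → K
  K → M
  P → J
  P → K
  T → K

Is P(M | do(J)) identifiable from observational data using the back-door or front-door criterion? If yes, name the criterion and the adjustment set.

P(M|do(J)): backdoor, adjust for {P}.

desc(J)\{J}={K,M}; candidates ⊆ {P,T}.
size 0: {}; under {} J still reaches {K,M,P} ∋ M.
{P}: J⊥M given {P} in G with J→· removed — back-door holds.
P(M|do(J)) = Σ_{P} P(M|J,P)·P(P).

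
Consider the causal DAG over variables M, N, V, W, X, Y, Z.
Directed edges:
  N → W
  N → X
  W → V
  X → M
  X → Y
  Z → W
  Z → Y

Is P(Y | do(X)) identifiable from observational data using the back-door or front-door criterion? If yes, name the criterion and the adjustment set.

P(Y|do(X)): backdoor, adjust for ∅.

desc(X)\{X}={M,Y}; candidates ⊆ {N,V,W,Z}.
∅: X⊥Y given ∅ in G with X→· removed — back-door holds.
P(Y|do(X)) = P(Y|X) — no adjustment needed.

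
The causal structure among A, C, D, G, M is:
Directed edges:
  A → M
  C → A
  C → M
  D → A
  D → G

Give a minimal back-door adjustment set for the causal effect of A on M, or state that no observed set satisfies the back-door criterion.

A→M: minimal back-door set {C}.

desc(A)\{A}={M}; candidates ⊆ {C,D,G}.
size 0: {}; under {} A still reaches {C,D,G,M} ∋ M.
{C}: A⊥M given {C} in G with A→· removed — back-door holds.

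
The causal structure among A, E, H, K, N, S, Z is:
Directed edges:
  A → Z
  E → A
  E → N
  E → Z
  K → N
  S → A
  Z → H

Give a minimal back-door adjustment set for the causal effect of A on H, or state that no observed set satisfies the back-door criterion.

A→H: minimal back-door set {E}.

desc(A)\{A}={H,Z}; candidates ⊆ {E,K,N,S}.
size 0: {}; under {} A still reaches {E,H,N,S,Z} ∋ H.
{E}: A⊥H given {E} in G with A→· removed — back-door holds.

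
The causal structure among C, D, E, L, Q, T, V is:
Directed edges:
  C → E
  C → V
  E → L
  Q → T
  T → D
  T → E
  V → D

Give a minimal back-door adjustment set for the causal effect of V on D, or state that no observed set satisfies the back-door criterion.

desc(V)\{V}={D}; candidates ⊆ {C,E,L,Q,T}.
∅: V⊥D given ∅ in G with V→· removed — back-door holds.

V→D: minimal back-door set ∅.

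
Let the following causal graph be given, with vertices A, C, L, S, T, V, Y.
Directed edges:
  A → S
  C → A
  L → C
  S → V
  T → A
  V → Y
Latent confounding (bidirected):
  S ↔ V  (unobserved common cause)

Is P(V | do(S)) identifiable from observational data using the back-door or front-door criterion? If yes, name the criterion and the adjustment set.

desc(S)\{S}={V,Y}; candidates ⊆ {A,C,L,T}.
S↔V: latent back-door arc(s) into S.
size 0: {}; under {} S still reaches {A,C,L,T,V,Y} ∋ V.
size 1: {A}, {C}, {L} …(+1); under {A} S still reaches {V,Y} ∋ V.
size 2: {A,C}, {A,L}, {A,T} …(+3); under {A,C} S still reaches {V,Y} ∋ V.
S↔V cannot be blocked by any observed set — no back-door set.
No mediator lies on a directed S→…→V path.
Neither criterion identifies P(V|do(S)) in this graph.

P(V|do(S)): not identifiable (no BD/FD set).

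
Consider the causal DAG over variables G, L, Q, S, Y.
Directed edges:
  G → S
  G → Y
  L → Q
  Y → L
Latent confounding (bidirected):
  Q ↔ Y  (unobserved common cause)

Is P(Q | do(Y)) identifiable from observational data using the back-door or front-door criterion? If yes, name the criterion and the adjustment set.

P(Q|do(Y)): frontdoor, adjust for {L}.

desc(Y)\{Y}={L,Q}; candidates ⊆ {G,S}.
Y↔Q: latent back-door arc(s) into Y.
size 0: {}; under {} Y still reaches {G,Q,S} ∋ Q.
size 1: {G}, {S}; under {G} Y still reaches {Q} ∋ Q.
size 2: {G,S}; under {G,S} Y still reaches {Q} ∋ Q.
Y↔Q cannot be blocked by any observed set — no back-door set.
{L}: (i) intercepts every directed Y→Q path; (ii) no back-door Y→{L}; (iii) {Y} blocks every back-door {L}→Q. Front-door holds.
P(Q|do(Y)) = Σ_{L} P(L|Y) Σ_{Y'} P(Q|L,Y')P(Y').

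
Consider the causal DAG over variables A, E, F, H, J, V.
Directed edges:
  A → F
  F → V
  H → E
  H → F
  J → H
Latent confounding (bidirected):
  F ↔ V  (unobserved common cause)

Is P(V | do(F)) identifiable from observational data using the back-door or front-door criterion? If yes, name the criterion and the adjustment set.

P(V|do(F)): not identifiable (no BD/FD set).

desc(F)\{F}={V}; candidates ⊆ {A,E,H,J}.
F↔V: latent back-door arc(s) into F.
size 0: {}; under {} F still reaches {A,E,H,J,V} ∋ V.
size 1: {A}, {E}, {H} …(+1); under {A} F still reaches {E,H,J,V} ∋ V.
size 2: {A,E}, {A,H}, {A,J} …(+3); under {A,E} F still reaches {H,J,V} ∋ V.
F↔V cannot be blocked by any observed set — no back-door set.
No mediator lies on a directed F→…→V path.
Neither criterion identifies P(V|do(F)) in this graph.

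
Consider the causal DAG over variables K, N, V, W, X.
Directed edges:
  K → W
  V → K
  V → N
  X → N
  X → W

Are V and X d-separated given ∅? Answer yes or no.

Yes — V ⊥ X | ∅.

Bayes-Ball from V | ∅ reaches {K,N,W}.
X ∉ reach(V|∅) ⇒ V ⊥ X | ∅.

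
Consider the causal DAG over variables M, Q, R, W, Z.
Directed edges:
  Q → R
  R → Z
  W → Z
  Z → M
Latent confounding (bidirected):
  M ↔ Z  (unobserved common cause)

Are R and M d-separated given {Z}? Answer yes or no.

No — R and M are d-connected given {Z}.

Bayes-Ball from R | {Z} reaches {M,Q,W}.
M ∈ reach(R|{Z}) ⇒ R ⊥̸ M | {Z}.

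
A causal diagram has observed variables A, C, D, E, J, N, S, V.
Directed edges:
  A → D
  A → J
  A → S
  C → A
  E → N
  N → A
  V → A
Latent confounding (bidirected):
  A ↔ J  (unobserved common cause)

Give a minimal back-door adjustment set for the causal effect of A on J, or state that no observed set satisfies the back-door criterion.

A→J: no observed back-door set.

desc(A)\{A}={D,J,S}; candidates ⊆ {C,E,N,V}.
A↔J: latent back-door arc(s) into A.
size 0: {}; under {} A still reaches {C,E,J,N,V} ∋ J.
size 1: {C}, {E}, {N} …(+1); under {C} A still reaches {E,J,N,V} ∋ J.
size 2: {C,E}, {C,N}, {C,V} …(+3); under {C,E} A still reaches {J,N,V} ∋ J.
A↔J cannot be blocked by any observed set — no back-door set.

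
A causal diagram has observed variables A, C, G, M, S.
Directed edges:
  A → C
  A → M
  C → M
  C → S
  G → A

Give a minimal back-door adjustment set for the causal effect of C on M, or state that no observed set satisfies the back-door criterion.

C→M: minimal back-door set {A}.

desc(C)\{C}={M,S}; candidates ⊆ {A,G}.
size 0: {}; under {} C still reaches {A,G,M} ∋ M.
{A}: C⊥M given {A} in G with C→· removed — back-door holds.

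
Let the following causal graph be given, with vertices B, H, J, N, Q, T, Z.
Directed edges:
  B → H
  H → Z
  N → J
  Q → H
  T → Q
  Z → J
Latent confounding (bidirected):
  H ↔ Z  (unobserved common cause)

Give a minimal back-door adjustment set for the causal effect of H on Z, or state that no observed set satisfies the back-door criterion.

desc(H)\{H}={J,Z}; candidates ⊆ {B,N,Q,T}.
H↔Z: latent back-door arc(s) into H.
size 0: {}; under {} H still reaches {B,J,Q,T,Z} ∋ Z.
size 1: {B}, {N}, {Q} …(+1); under {B} H still reaches {J,Q,T,Z} ∋ Z.
size 2: {B,N}, {B,Q}, {B,T} …(+3); under {B,N} H still reaches {J,Q,T,Z} ∋ Z.
H↔Z cannot be blocked by any observed set — no back-door set.

H→Z: no observed back-door set.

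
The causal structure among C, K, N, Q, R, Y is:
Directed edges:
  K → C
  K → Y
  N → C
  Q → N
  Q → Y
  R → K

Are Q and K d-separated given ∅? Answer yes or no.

Yes — Q ⊥ K | ∅.

Bayes-Ball from Q | ∅ reaches {C,N,Y}.
K ∉ reach(Q|∅) ⇒ Q ⊥ K | ∅.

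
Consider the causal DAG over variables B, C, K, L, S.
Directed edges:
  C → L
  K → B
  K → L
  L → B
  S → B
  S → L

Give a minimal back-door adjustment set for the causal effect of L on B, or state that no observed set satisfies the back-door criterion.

L→B: minimal back-door set {K, S}.

desc(L)\{L}={B}; candidates ⊆ {C,K,S}.
size 0: {}; under {} L still reaches {B,C,K,S} ∋ B.
size 1: {C}, {K}, {S}; under {C} L still reaches {B,K,S} ∋ B.
{K,S}: L⊥B given {K,S} in G with L→· removed — back-door holds.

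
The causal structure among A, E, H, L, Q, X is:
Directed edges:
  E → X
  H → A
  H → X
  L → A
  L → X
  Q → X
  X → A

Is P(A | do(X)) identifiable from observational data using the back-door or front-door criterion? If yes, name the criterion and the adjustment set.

desc(X)\{X}={A}; candidates ⊆ {E,H,L,Q}.
size 0: {}; under {} X still reaches {A,E,H,L,Q} ∋ A.
size 1: {E}, {H}, {L} …(+1); under {E} X still reaches {A,H,L,Q} ∋ A.
{H,L}: X⊥A given {H,L} in G with X→· removed — back-door holds.
P(A|do(X)) = Σ_{H,L} P(A|X,H,L)·P(H,L).

P(A|do(X)): backdoor, adjust for {H, L}.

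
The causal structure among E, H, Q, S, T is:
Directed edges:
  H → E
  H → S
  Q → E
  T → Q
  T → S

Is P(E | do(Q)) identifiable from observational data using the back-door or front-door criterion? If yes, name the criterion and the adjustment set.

P(E|do(Q)): backdoor, adjust for ∅.

desc(Q)\{Q}={E}; candidates ⊆ {H,S,T}.
∅: Q⊥E given ∅ in G with Q→· removed — back-door holds.
P(E|do(Q)) = P(E|Q) — no adjustment needed.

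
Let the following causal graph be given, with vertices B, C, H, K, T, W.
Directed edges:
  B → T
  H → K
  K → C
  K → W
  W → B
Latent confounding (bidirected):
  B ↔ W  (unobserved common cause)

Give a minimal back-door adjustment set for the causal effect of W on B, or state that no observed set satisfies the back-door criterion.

desc(W)\{W}={B,T}; candidates ⊆ {C,H,K}.
W↔B: latent back-door arc(s) into W.
size 0: {}; under {} W still reaches {B,C,H,K,T} ∋ B.
size 1: {C}, {H}, {K}; under {C} W still reaches {B,H,K,T} ∋ B.
size 2: {C,H}, {C,K}, {H,K}; under {C,H} W still reaches {B,K,T} ∋ B.
W↔B cannot be blocked by any observed set — no back-door set.

W→B: no observed back-door set.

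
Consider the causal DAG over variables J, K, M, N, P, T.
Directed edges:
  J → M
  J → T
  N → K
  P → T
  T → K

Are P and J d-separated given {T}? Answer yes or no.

Bayes-Ball from P | {T} reaches {J,M}.
J ∈ reach(P|{T}) ⇒ P ⊥̸ J | {T}.

No — P and J are d-connected given {T}.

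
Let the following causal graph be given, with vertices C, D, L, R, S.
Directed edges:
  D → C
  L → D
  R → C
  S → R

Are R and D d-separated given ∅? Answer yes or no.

Yes — R ⊥ D | ∅.

Bayes-Ball from R | ∅ reaches {C,S}.
D ∉ reach(R|∅) ⇒ R ⊥ D | ∅.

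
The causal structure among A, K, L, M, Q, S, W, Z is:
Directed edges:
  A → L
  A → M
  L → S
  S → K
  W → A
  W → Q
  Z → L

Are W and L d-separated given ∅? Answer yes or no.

No — W and L are d-connected given ∅.

Bayes-Ball from W | ∅ reaches {A,K,L,M,Q,S}.
L ∈ reach(W|∅) ⇒ W ⊥̸ L | ∅.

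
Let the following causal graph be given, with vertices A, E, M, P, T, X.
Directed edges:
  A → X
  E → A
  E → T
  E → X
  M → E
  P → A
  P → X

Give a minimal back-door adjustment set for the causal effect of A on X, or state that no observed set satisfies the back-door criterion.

desc(A)\{A}={X}; candidates ⊆ {E,M,P,T}.
size 0: {}; under {} A still reaches {E,M,P,T,X} ∋ X.
size 1: {E}, {M}, {P} …(+1); under {E} A still reaches {P,X} ∋ X.
{E,P}: A⊥X given {E,P} in G with A→· removed — back-door holds.

A→X: minimal back-door set {E, P}.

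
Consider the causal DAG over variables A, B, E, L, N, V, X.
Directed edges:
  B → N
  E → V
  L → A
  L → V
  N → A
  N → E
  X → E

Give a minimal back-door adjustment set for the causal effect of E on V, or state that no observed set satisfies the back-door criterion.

desc(E)\{E}={V}; candidates ⊆ {A,B,L,N,X}.
∅: E⊥V given ∅ in G with E→· removed — back-door holds.

E→V: minimal back-door set ∅.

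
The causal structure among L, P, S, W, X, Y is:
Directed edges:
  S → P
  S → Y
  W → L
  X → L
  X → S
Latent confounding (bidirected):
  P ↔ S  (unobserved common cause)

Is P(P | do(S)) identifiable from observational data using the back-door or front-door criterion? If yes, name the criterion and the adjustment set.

desc(S)\{S}={P,Y}; candidates ⊆ {L,W,X}.
S↔P: latent back-door arc(s) into S.
size 0: {}; under {} S still reaches {L,P,X} ∋ P.
size 1: {L}, {W}, {X}; under {L} S still reaches {P,W,X} ∋ P.
size 2: {L,W}, {L,X}, {W,X}; under {L,W} S still reaches {P,X} ∋ P.
S↔P cannot be blocked by any observed set — no back-door set.
No mediator lies on a directed S→…→P path.
Neither criterion identifies P(P|do(S)) in this graph.

P(P|do(S)): not identifiable (no BD/FD set).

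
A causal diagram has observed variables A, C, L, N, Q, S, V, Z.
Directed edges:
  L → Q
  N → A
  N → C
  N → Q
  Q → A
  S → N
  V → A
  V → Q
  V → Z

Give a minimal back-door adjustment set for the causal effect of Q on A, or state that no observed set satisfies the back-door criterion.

Q→A: minimal back-door set {N, V}.

desc(Q)\{Q}={A}; candidates ⊆ {C,L,N,S,V,Z}.
size 0: {}; under {} Q still reaches {A,C,L,N,S,V,Z} ∋ A.
size 1: {C}, {L}, {N} …(+3); under {C} Q still reaches {A,L,N,S,V,Z} ∋ A.
{N,V}: Q⊥A given {N,V} in G with Q→· removed — back-door holds.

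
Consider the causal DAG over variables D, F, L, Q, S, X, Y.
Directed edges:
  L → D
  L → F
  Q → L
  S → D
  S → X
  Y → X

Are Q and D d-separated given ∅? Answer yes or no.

No — Q and D are d-connected given ∅.

Bayes-Ball from Q | ∅ reaches {D,F,L}.
D ∈ reach(Q|∅) ⇒ Q ⊥̸ D | ∅.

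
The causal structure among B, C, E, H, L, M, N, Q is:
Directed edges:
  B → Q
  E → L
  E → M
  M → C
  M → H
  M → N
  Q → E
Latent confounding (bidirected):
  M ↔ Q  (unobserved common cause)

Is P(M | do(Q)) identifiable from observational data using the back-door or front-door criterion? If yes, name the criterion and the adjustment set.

P(M|do(Q)): frontdoor, adjust for {E}.

desc(Q)\{Q}={C,E,H,L,M,N}; candidates ⊆ {B}.
Q↔M: latent back-door arc(s) into Q.
size 0: {}; under {} Q still reaches {B,C,H,M,N} ∋ M.
size 1: {B}; under {B} Q still reaches {C,H,M,N} ∋ M.
Q↔M cannot be blocked by any observed set — no back-door set.
{E}: (i) intercepts every directed Q→M path; (ii) no back-door Q→{E}; (iii) {Q} blocks every back-door {E}→M. Front-door holds.
P(M|do(Q)) = Σ_{E} P(E|Q) Σ_{Q'} P(M|E,Q')P(Q').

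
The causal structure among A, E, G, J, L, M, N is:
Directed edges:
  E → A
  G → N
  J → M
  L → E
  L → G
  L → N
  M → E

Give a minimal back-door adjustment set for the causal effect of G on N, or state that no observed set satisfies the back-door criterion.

G→N: minimal back-door set {L}.

desc(G)\{G}={N}; candidates ⊆ {A,E,J,L,M}.
size 0: {}; under {} G still reaches {A,E,L,N} ∋ N.
{L}: G⊥N given {L} in G with G→· removed — back-door holds.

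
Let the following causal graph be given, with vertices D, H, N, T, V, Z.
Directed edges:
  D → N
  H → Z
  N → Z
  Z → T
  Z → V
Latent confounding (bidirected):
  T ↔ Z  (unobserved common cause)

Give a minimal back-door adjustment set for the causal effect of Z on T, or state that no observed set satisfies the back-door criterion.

Z→T: no observed back-door set.

desc(Z)\{Z}={T,V}; candidates ⊆ {D,H,N}.
Z↔T: latent back-door arc(s) into Z.
size 0: {}; under {} Z still reaches {D,H,N,T} ∋ T.
size 1: {D}, {H}, {N}; under {D} Z still reaches {H,N,T} ∋ T.
size 2: {D,H}, {D,N}, {H,N}; under {D,H} Z still reaches {N,T} ∋ T.
Z↔T cannot be blocked by any observed set — no back-door set.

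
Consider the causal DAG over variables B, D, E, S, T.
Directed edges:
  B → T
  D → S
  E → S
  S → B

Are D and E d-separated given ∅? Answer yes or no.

Yes — D ⊥ E | ∅.

Bayes-Ball from D | ∅ reaches {B,S,T}.
E ∉ reach(D|∅) ⇒ D ⊥ E | ∅.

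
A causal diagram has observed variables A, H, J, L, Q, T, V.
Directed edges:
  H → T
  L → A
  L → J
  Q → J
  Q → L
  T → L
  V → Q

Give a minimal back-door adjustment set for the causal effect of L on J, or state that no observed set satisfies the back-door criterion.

L→J: minimal back-door set {Q}.

desc(L)\{L}={A,J}; candidates ⊆ {H,Q,T,V}.
size 0: {}; under {} L still reaches {H,J,Q,T,V} ∋ J.
{Q}: L⊥J given {Q} in G with L→· removed — back-door holds.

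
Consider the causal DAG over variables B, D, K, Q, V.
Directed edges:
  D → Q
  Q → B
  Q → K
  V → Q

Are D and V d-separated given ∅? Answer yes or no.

Yes — D ⊥ V | ∅.

Bayes-Ball from D | ∅ reaches {B,K,Q}.
V ∉ reach(D|∅) ⇒ D ⊥ V | ∅.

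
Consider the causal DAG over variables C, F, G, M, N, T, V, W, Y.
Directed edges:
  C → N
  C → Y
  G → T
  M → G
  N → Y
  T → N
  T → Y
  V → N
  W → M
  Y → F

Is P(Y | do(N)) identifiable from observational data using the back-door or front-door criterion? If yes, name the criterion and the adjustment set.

P(Y|do(N)): backdoor, adjust for {C, T}.

desc(N)\{N}={F,Y}; candidates ⊆ {C,G,M,T,V,W}.
size 0: {}; under {} N still reaches {C,F,G,M,T,V,W,Y} ∋ Y.
size 1: {C}, {G}, {M} …(+3); under {C} N still reaches {F,G,M,T,V,W,Y} ∋ Y.
{C,T}: N⊥Y given {C,T} in G with N→· removed — back-door holds.
P(Y|do(N)) = Σ_{C,T} P(Y|N,C,T)·P(C,T).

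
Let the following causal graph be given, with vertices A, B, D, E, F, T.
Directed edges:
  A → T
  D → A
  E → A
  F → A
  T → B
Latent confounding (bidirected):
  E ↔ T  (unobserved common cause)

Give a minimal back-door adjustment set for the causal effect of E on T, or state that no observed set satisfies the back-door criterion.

desc(E)\{E}={A,B,T}; candidates ⊆ {D,F}.
E↔T: latent back-door arc(s) into E.
size 0: {}; under {} E still reaches {B,T} ∋ T.
size 1: {D}, {F}; under {D} E still reaches {B,T} ∋ T.
size 2: {D,F}; under {D,F} E still reaches {B,T} ∋ T.
E↔T cannot be blocked by any observed set — no back-door set.

E→T: no observed back-door set.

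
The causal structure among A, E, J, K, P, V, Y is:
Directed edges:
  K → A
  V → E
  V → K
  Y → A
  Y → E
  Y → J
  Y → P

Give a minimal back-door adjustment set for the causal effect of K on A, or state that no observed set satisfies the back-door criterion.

desc(K)\{K}={A}; candidates ⊆ {E,J,P,V,Y}.
∅: K⊥A given ∅ in G with K→· removed — back-door holds.

K→A: minimal back-door set ∅.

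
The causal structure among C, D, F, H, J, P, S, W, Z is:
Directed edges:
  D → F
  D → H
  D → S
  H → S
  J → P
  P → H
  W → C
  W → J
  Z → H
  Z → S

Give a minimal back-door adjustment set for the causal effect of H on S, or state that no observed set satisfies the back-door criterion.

H→S: minimal back-door set {D, Z}.

desc(H)\{H}={S}; candidates ⊆ {C,D,F,J,P,W,Z}.
size 0: {}; under {} H still reaches {C,D,F,J,P,S,W,Z} ∋ S.
size 1: {C}, {D}, {F} …(+4); under {C} H still reaches {D,F,J,P,S,W,Z} ∋ S.
{D,Z}: H⊥S given {D,Z} in G with H→· removed — back-door holds.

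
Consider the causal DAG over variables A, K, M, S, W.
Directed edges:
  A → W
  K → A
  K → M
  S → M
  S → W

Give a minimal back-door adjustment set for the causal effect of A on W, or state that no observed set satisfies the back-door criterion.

A→W: minimal back-door set ∅.

desc(A)\{A}={W}; candidates ⊆ {K,M,S}.
∅: A⊥W given ∅ in G with A→· removed — back-door holds.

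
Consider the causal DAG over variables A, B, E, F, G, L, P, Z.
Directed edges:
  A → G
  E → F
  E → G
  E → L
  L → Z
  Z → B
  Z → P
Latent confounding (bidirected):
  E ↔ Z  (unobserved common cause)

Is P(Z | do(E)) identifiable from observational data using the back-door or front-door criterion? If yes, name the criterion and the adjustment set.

desc(E)\{E}={B,F,G,L,P,Z}; candidates ⊆ {A}.
E↔Z: latent back-door arc(s) into E.
size 0: {}; under {} E still reaches {B,P,Z} ∋ Z.
size 1: {A}; under {A} E still reaches {B,P,Z} ∋ Z.
E↔Z cannot be blocked by any observed set — no back-door set.
{L}: (i) intercepts every directed E→Z path; (ii) no back-door E→{L}; (iii) {E} blocks every back-door {L}→Z. Front-door holds.
P(Z|do(E)) = Σ_{L} P(L|E) Σ_{E'} P(Z|L,E')P(E').

P(Z|do(E)): frontdoor, adjust for {L}.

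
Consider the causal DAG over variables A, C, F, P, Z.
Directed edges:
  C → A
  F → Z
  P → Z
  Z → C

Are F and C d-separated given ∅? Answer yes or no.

Bayes-Ball from F | ∅ reaches {A,C,Z}.
C ∈ reach(F|∅) ⇒ F ⊥̸ C | ∅.

No — F and C are d-connected given ∅.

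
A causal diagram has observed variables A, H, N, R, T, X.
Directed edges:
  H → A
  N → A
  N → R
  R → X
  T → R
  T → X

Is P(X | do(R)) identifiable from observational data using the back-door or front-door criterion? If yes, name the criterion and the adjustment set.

P(X|do(R)): backdoor, adjust for {T}.

desc(R)\{R}={X}; candidates ⊆ {A,H,N,T}.
size 0: {}; under {} R still reaches {A,N,T,X} ∋ X.
{T}: R⊥X given {T} in G with R→· removed — back-door holds.
P(X|do(R)) = Σ_{T} P(X|R,T)·P(T).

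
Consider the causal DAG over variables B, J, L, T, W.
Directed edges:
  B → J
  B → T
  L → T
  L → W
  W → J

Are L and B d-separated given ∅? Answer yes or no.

Bayes-Ball from L | ∅ reaches {J,T,W}.
B ∉ reach(L|∅) ⇒ L ⊥ B | ∅.

Yes — L ⊥ B | ∅.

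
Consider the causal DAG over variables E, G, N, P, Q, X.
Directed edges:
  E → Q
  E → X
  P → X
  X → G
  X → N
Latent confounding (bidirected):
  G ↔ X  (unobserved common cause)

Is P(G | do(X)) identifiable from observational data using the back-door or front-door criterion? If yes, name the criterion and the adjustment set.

desc(X)\{X}={G,N}; candidates ⊆ {E,P,Q}.
X↔G: latent back-door arc(s) into X.
size 0: {}; under {} X still reaches {E,G,P,Q} ∋ G.
size 1: {E}, {P}, {Q}; under {E} X still reaches {G,P} ∋ G.
size 2: {E,P}, {E,Q}, {P,Q}; under {E,P} X still reaches {G} ∋ G.
X↔G cannot be blocked by any observed set — no back-door set.
No mediator lies on a directed X→…→G path.
Neither criterion identifies P(G|do(X)) in this graph.

P(G|do(X)): not identifiable (no BD/FD set).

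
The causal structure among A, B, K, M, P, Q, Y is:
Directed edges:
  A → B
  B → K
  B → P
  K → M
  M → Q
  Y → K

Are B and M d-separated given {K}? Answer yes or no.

Bayes-Ball from B | {K} reaches {A,P,Y}.
M ∉ reach(B|{K}) ⇒ B ⊥ M | {K}.

Yes — B ⊥ M | {K}.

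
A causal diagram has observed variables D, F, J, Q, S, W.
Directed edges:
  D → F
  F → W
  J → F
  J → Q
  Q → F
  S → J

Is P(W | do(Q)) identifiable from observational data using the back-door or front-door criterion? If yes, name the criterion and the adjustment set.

desc(Q)\{Q}={F,W}; candidates ⊆ {D,J,S}.
size 0: {}; under {} Q still reaches {F,J,S,W} ∋ W.
{J}: Q⊥W given {J} in G with Q→· removed — back-door holds.
P(W|do(Q)) = Σ_{J} P(W|Q,J)·P(J).

P(W|do(Q)): backdoor, adjust for {J}.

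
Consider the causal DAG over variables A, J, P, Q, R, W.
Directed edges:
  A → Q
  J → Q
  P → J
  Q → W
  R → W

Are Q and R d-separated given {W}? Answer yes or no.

No — Q and R are d-connected given {W}.

Bayes-Ball from Q | {W} reaches {A,J,P,R}.
R ∈ reach(Q|{W}) ⇒ Q ⊥̸ R | {W}.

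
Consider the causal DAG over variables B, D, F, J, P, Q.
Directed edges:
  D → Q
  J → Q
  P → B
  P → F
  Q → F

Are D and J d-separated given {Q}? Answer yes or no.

No — D and J are d-connected given {Q}.

Bayes-Ball from D | {Q} reaches {J}.
J ∈ reach(D|{Q}) ⇒ D ⊥̸ J | {Q}.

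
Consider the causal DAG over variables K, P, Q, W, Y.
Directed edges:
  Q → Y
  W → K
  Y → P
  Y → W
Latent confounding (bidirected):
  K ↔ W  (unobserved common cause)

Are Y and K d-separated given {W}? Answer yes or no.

No — Y and K are d-connected given {W}.

Bayes-Ball from Y | {W} reaches {K,P,Q}.
K ∈ reach(Y|{W}) ⇒ Y ⊥̸ K | {W}.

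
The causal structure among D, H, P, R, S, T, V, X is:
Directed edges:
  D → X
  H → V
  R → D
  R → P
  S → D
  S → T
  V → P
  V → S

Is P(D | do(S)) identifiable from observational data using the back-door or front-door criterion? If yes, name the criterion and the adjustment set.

desc(S)\{S}={D,T,X}; candidates ⊆ {H,P,R,V}.
∅: S⊥D given ∅ in G with S→· removed — back-door holds.
P(D|do(S)) = P(D|S) — no adjustment needed.

P(D|do(S)): backdoor, adjust for ∅.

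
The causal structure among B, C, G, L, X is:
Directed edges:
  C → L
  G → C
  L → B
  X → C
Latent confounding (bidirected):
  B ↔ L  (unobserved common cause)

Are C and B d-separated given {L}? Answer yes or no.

Bayes-Ball from C | {L} reaches {B,G,X}.
B ∈ reach(C|{L}) ⇒ C ⊥̸ B | {L}.

No — C and B are d-connected given {L}.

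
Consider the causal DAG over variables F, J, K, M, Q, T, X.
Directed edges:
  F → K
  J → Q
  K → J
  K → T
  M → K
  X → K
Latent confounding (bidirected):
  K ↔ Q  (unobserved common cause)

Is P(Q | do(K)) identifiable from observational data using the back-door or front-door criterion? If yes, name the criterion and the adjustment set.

P(Q|do(K)): frontdoor, adjust for {J}.

desc(K)\{K}={J,Q,T}; candidates ⊆ {F,M,X}.
K↔Q: latent back-door arc(s) into K.
size 0: {}; under {} K still reaches {F,M,Q,X} ∋ Q.
size 1: {F}, {M}, {X}; under {F} K still reaches {M,Q,X} ∋ Q.
size 2: {F,M}, {F,X}, {M,X}; under {F,M} K still reaches {Q,X} ∋ Q.
K↔Q cannot be blocked by any observed set — no back-door set.
{J}: (i) intercepts every directed K→Q path; (ii) no back-door K→{J}; (iii) {K} blocks every back-door {J}→Q. Front-door holds.
P(Q|do(K)) = Σ_{J} P(J|K) Σ_{K'} P(Q|J,K')P(K').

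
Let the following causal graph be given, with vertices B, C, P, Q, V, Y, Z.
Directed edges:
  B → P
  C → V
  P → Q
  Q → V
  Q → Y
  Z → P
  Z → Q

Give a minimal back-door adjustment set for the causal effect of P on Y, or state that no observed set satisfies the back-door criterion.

desc(P)\{P}={Q,V,Y}; candidates ⊆ {B,C,Z}.
size 0: {}; under {} P still reaches {B,Q,V,Y,Z} ∋ Y.
{Z}: P⊥Y given {Z} in G with P→· removed — back-door holds.

P→Y: minimal back-door set {Z}.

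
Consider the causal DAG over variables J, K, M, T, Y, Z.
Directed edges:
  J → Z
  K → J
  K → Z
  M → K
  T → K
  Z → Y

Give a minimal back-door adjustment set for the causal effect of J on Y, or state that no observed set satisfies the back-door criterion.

desc(J)\{J}={Y,Z}; candidates ⊆ {K,M,T}.
size 0: {}; under {} J still reaches {K,M,T,Y,Z} ∋ Y.
{K}: J⊥Y given {K} in G with J→· removed — back-door holds.

J→Y: minimal back-door set {K}.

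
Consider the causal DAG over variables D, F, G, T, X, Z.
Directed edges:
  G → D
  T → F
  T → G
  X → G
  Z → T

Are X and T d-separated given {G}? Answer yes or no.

No — X and T are d-connected given {G}.

Bayes-Ball from X | {G} reaches {F,T,Z}.
T ∈ reach(X|{G}) ⇒ X ⊥̸ T | {G}.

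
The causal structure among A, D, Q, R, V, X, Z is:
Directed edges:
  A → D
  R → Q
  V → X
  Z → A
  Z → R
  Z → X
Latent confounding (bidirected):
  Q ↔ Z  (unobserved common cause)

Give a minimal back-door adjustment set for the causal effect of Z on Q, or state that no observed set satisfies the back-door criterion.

Z→Q: no observed back-door set.

desc(Z)\{Z}={A,D,Q,R,X}; candidates ⊆ {V}.
Z↔Q: latent back-door arc(s) into Z.
size 0: {}; under {} Z still reaches {Q} ∋ Q.
size 1: {V}; under {V} Z still reaches {Q} ∋ Q.
Z↔Q cannot be blocked by any observed set — no back-door set.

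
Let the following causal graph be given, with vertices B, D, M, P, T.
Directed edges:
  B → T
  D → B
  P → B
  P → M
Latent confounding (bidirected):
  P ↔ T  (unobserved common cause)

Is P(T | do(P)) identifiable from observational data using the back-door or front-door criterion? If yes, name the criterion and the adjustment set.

desc(P)\{P}={B,M,T}; candidates ⊆ {D}.
P↔T: latent back-door arc(s) into P.
size 0: {}; under {} P still reaches {T} ∋ T.
size 1: {D}; under {D} P still reaches {T} ∋ T.
P↔T cannot be blocked by any observed set — no back-door set.
{B}: (i) intercepts every directed P→T path; (ii) no back-door P→{B}; (iii) {P} blocks every back-door {B}→T. Front-door holds.
P(T|do(P)) = Σ_{B} P(B|P) Σ_{P'} P(T|B,P')P(P').

P(T|do(P)): frontdoor, adjust for {B}.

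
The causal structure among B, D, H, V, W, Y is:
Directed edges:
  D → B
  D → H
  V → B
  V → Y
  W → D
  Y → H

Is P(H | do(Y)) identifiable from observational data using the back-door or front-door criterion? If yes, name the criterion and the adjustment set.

P(H|do(Y)): backdoor, adjust for ∅.

desc(Y)\{Y}={H}; candidates ⊆ {B,D,V,W}.
∅: Y⊥H given ∅ in G with Y→· removed — back-door holds.
P(H|do(Y)) = P(H|Y) — no adjustment needed.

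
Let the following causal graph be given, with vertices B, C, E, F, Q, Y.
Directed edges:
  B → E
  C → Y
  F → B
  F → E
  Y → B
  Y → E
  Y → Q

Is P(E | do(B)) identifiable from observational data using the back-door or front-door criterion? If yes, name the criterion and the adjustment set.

desc(B)\{B}={E}; candidates ⊆ {C,F,Q,Y}.
size 0: {}; under {} B still reaches {C,E,F,Q,Y} ∋ E.
size 1: {C}, {F}, {Q} …(+1); under {C} B still reaches {E,F,Q,Y} ∋ E.
{F,Y}: B⊥E given {F,Y} in G with B→· removed — back-door holds.
P(E|do(B)) = Σ_{F,Y} P(E|B,F,Y)·P(F,Y).

P(E|do(B)): backdoor, adjust for {F, Y}.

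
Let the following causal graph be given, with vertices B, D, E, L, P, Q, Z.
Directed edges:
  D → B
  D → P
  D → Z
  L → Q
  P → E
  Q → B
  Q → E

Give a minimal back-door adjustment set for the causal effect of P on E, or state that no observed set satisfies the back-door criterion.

P→E: minimal back-door set ∅.

desc(P)\{P}={E}; candidates ⊆ {B,D,L,Q,Z}.
∅: P⊥E given ∅ in G with P→· removed — back-door holds.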